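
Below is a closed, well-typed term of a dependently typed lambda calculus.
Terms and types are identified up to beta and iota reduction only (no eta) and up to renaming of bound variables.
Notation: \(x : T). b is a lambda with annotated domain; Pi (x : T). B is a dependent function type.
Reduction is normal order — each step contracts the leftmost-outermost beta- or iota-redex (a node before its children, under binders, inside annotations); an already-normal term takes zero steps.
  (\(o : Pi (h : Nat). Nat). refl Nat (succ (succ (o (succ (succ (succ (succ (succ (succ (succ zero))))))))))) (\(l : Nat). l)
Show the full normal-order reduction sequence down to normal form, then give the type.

reduction (normal order):
  (\(o : Pi (h : Nat). Nat). refl Nat (succ (succ (o (succ (succ (succ (succ (succ (succ (succ zero))))))))))) (\(l : Nat). l)
  ~> refl Nat (succ (succ ((\(o : Nat). o) (succ (succ (succ (succ (succ (succ (succ zero))))))))))
  ~> refl Nat (succ (succ (succ (succ (succ (succ (succ (succ (succ zero)))))))))
the term's type:
  Eq Nat (succ (succ (succ (succ (succ (succ (succ (succ (succ zero))))))))) (succ (succ (succ (succ (succ (succ (succ (succ (succ zero)))))))))


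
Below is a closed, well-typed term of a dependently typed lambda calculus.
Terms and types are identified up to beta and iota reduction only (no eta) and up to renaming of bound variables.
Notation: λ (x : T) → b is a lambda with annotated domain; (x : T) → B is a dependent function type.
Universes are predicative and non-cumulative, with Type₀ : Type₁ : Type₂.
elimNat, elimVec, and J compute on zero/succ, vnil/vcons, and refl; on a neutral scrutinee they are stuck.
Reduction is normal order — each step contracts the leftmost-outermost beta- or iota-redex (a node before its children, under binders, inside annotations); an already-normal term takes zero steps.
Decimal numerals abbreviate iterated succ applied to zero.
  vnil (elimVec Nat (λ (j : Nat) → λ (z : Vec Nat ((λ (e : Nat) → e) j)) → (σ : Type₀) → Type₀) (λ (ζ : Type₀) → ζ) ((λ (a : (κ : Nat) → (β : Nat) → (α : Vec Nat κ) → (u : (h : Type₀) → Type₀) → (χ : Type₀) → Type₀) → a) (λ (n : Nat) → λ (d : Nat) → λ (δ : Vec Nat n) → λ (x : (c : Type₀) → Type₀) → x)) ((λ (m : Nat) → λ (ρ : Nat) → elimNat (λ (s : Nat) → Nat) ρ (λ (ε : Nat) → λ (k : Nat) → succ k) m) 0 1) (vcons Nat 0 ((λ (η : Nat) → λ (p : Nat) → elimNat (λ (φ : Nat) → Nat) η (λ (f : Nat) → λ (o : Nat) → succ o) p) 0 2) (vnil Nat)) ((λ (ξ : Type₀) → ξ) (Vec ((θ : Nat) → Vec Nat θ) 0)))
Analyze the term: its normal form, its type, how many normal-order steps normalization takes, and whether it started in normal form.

resulting normal form:
  vnil (Vec ((j : Nat) → Vec Nat j) 0)
the term's type:
  Vec (Vec ((j : Nat) → Vec Nat j) 0) 0
reduction steps (normal order): 9
already normal: no
first contracted redex: an elimVec iota-redex


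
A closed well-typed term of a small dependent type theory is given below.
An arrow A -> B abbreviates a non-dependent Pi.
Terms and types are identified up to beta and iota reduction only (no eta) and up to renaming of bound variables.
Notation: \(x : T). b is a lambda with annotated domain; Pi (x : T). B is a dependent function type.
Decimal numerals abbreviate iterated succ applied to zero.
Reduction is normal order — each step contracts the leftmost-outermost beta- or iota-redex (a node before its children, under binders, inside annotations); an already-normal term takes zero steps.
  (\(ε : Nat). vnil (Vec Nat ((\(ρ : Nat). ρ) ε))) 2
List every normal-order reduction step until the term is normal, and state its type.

normal-order reduction:
  (\(ε : Nat). vnil (Vec Nat ((\(ρ : Nat). ρ) ε))) 2
  ~> vnil (Vec Nat ((\(ε : Nat). ε) 2))
  ~> vnil (Vec Nat 2)
type:
  Vec (Vec Nat 2) 0


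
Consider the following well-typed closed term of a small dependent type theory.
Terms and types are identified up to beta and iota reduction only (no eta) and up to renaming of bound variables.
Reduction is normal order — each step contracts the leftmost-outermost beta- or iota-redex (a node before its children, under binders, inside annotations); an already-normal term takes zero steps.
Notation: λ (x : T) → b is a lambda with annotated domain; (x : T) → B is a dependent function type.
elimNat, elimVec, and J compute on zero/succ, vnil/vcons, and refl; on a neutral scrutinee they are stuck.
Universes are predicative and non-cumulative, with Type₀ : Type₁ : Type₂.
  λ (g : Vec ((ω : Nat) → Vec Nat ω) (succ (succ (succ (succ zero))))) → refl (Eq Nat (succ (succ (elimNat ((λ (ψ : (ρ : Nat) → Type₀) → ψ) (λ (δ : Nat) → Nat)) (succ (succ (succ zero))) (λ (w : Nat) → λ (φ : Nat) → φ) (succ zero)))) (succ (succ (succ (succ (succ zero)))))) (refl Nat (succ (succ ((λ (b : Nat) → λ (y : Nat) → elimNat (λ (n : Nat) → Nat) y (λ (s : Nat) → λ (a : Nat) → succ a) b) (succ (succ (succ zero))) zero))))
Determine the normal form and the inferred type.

reduced normal form:
  λ (g : Vec ((ω : Nat) → Vec Nat ω) (succ (succ (succ (succ zero))))) → refl (Eq Nat (succ (succ (succ (succ (succ zero))))) (succ (succ (succ (succ (succ zero)))))) (refl Nat (succ (succ (succ (succ (succ zero))))))
type:
  (g : Vec ((ω : Nat) → Vec Nat ω) (succ (succ (succ (succ zero))))) → Eq (Eq Nat (succ (succ (succ (succ (succ zero))))) (succ (succ (succ (succ (succ zero)))))) (refl Nat (succ (succ (succ (succ (succ zero)))))) (refl Nat (succ (succ (succ (succ (succ zero))))))


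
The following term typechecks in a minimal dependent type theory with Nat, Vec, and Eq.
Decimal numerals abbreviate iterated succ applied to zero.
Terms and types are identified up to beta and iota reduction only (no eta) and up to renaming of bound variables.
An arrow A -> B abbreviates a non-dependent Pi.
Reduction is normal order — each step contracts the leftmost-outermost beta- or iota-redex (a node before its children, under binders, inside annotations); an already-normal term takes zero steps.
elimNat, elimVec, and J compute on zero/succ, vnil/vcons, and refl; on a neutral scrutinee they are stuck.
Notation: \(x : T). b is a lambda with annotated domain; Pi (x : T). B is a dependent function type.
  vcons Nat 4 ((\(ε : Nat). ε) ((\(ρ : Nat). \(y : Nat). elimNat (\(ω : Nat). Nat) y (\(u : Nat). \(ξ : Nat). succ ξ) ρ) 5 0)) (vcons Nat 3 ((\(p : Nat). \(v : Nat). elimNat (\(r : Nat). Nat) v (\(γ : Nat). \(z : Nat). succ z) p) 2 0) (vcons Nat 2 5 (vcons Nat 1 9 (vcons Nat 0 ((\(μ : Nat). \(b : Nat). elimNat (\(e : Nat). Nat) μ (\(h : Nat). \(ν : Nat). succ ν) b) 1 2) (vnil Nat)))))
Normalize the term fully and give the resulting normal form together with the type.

reduced normal form:
  vcons Nat 4 5 (vcons Nat 3 2 (vcons Nat 2 5 (vcons Nat 1 9 (vcons Nat 0 3 (vnil Nat)))))
the term's type:
  Vec Nat 5


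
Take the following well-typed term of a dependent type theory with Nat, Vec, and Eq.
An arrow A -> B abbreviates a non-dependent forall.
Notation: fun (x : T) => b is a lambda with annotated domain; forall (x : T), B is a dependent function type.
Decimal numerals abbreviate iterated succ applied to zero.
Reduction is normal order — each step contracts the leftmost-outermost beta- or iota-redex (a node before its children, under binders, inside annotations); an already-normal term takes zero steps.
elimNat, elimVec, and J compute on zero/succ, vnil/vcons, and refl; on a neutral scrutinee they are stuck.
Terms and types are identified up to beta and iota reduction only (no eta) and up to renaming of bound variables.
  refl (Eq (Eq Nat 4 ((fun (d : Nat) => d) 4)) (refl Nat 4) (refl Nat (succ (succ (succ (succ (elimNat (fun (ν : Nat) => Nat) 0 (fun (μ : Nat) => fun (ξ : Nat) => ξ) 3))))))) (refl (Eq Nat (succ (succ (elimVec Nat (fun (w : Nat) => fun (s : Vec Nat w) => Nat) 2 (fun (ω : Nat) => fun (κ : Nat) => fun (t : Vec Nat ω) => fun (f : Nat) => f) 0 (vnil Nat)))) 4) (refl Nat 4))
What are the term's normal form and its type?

normal form:
  refl (Eq (Eq Nat 4 4) (refl Nat 4) (refl Nat 4)) (refl (Eq Nat 4 4) (refl Nat 4))
inferred type:
  Eq (Eq (Eq Nat 4 4) (refl Nat 4) (refl Nat 4)) (refl (Eq Nat 4 4) (refl Nat 4)) (refl (Eq Nat 4 4) (refl Nat 4))
observation: contracting a beta-redex first, the term normalizes in 12 steps.


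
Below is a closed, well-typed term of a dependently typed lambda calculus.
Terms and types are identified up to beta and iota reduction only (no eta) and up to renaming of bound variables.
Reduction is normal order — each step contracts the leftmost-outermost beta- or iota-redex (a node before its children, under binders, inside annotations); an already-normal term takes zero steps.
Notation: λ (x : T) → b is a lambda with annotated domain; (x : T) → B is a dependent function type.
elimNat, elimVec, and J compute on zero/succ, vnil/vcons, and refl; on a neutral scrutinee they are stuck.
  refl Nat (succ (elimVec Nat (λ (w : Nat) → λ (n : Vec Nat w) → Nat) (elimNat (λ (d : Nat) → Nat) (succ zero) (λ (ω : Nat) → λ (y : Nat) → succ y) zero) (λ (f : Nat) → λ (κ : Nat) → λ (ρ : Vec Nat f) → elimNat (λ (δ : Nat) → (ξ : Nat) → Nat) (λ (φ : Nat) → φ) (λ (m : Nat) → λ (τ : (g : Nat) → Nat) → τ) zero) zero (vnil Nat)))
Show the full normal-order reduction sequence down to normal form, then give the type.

normal-order reduction sequence:
  refl Nat (succ (elimVec Nat (λ (w : Nat) → λ (n : Vec Nat w) → Nat) (elimNat (λ (d : Nat) → Nat) (succ zero) (λ (ω : Nat) → λ (y : Nat) → succ y) zero) (λ (f : Nat) → λ (κ : Nat) → λ (ρ : Vec Nat f) → elimNat (λ (δ : Nat) → (ξ : Nat) → Nat) (λ (φ : Nat) → φ) (λ (m : Nat) → λ (τ : (g : Nat) → Nat) → τ) zero) zero (vnil Nat)))
  ~> refl Nat (succ (elimNat (λ (w : Nat) → Nat) (succ zero) (λ (n : Nat) → λ (d : Nat) → succ d) zero))
  ~> refl Nat (succ (succ zero))
the term's type:
  Eq Nat (succ (succ zero)) (succ (succ zero))


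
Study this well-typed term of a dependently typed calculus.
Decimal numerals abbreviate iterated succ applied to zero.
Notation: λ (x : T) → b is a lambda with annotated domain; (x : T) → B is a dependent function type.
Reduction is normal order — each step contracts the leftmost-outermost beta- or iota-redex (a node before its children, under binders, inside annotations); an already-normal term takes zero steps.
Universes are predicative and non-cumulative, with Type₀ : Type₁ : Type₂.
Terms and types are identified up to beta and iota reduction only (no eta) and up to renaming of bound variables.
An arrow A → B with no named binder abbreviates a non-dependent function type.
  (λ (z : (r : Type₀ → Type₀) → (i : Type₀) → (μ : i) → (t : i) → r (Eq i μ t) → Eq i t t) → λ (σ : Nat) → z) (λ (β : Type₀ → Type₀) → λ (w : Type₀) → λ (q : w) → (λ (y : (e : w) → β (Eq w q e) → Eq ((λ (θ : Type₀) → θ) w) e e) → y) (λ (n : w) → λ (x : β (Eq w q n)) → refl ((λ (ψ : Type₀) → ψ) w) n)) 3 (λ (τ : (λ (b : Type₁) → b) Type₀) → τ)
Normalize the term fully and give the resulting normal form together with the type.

resulting normal form:
  λ (z : Type₀) → λ (r : z) → λ (i : z) → λ (μ : Eq z r i) → refl z i
the term's type:
  (z : Type₀) → (r : z) → (i : z) → Eq z r i → Eq z i i
observation: the term reaches its normal form after 6 normal-order steps.


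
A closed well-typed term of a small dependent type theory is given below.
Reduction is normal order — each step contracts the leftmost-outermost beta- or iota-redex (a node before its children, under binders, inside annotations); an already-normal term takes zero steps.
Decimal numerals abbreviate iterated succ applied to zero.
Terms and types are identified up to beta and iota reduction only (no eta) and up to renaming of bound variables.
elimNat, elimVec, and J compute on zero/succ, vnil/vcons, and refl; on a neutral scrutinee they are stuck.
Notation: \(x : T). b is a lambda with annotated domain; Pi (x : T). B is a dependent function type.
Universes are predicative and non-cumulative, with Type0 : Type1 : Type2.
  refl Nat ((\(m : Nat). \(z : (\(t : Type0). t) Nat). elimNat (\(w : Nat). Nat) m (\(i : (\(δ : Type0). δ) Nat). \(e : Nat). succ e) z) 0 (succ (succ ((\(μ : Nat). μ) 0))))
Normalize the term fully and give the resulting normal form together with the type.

reduced normal form:
  refl Nat 2
inferred type:
  Eq Nat 2 2
observation: contracting a beta-redex first, the term normalizes in 11 steps.


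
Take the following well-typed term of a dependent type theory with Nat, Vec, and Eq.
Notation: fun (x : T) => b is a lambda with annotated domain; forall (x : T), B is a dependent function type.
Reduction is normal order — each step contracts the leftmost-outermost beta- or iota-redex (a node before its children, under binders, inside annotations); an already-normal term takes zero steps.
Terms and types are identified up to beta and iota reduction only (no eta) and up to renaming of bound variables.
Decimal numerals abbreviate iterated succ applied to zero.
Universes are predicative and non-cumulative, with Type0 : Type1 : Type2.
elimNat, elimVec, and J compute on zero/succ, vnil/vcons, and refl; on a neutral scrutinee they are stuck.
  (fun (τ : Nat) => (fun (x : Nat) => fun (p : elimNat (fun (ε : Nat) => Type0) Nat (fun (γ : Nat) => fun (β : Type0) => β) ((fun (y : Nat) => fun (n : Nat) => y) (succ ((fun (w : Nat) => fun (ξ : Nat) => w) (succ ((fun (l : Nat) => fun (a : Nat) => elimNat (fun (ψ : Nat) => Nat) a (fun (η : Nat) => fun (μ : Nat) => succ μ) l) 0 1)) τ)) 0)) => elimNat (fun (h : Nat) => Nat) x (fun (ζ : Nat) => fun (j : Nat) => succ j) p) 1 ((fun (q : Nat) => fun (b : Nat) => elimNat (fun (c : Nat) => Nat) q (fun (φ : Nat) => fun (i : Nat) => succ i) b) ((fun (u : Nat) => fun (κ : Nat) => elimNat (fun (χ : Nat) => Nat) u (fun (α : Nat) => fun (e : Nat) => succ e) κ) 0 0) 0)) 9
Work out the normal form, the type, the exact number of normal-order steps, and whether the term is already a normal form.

normal form:
  1
inferred type:
  Nat
normal-order step count: 10
term was already normal: no
first redex: a beta-redex


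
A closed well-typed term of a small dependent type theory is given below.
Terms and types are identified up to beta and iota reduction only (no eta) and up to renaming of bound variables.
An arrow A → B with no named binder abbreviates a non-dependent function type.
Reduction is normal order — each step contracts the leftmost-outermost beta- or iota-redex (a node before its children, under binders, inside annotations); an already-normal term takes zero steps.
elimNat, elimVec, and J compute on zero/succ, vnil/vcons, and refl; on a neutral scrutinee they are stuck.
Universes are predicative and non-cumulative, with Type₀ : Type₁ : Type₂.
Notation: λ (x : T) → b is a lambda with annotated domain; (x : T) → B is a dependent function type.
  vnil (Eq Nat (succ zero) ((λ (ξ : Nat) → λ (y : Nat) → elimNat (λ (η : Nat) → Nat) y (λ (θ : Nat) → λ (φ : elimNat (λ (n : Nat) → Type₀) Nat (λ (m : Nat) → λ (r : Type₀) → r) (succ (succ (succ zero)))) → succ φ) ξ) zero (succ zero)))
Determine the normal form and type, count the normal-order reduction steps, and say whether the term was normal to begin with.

reduced normal form:
  vnil (Eq Nat (succ zero) (succ zero))
type:
  Vec (Eq Nat (succ zero) (succ zero)) zero
reduction steps (normal order): 3
already normal: no
first redex: a beta-redex


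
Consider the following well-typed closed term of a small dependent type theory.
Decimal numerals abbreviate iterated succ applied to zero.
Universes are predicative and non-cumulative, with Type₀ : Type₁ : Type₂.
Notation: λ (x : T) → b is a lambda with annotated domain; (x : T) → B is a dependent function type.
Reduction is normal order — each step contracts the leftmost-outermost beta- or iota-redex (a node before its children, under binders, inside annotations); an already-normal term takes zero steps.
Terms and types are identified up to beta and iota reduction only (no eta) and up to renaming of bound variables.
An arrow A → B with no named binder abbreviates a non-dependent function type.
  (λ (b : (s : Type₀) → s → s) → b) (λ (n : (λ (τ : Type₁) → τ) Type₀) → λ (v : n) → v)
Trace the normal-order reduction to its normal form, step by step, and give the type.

normal-order reduction sequence:
  (λ (b : (s : Type₀) → s → s) → b) (λ (n : (λ (τ : Type₁) → τ) Type₀) → λ (v : n) → v)
  ~> λ (b : (λ (s : Type₁) → s) Type₀) → λ (n : b) → n
  ~> λ (b : Type₀) → λ (s : b) → s
inferred type:
  (b : Type₀) → b → b


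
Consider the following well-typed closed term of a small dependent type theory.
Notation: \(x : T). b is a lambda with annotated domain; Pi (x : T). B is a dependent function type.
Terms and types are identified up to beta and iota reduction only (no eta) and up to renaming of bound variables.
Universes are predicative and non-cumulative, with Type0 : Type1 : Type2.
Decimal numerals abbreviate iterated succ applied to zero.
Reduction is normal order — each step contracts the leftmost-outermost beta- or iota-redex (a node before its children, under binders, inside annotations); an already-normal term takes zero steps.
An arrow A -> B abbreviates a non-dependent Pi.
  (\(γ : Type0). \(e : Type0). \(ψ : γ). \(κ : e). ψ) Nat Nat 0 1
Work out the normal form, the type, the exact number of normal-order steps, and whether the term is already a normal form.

reduced normal form:
  0
the term's type:
  Nat
steps to reach normal form (normal order): 4
started in normal form: no
first contracted redex: a beta-redex


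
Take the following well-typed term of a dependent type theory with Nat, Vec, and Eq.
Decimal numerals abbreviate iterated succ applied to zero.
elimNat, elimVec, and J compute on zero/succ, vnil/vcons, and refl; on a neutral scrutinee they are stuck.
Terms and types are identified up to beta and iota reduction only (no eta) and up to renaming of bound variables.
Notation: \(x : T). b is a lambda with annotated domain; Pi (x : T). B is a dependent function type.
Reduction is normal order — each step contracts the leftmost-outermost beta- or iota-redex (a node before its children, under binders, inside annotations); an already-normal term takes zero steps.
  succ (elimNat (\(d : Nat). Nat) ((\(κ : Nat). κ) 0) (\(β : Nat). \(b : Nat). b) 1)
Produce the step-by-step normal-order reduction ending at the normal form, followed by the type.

reduction (normal order):
  succ (elimNat (\(d : Nat). Nat) ((\(κ : Nat). κ) 0) (\(β : Nat). \(b : Nat). b) 1)
  ~> succ ((\(d : Nat). \(κ : Nat). κ) 0 (elimNat (\(β : Nat). Nat) ((\(b : Nat). b) 0) (\(χ : Nat). \(α : Nat). α) 0))
  ~> succ ((\(d : Nat). d) (elimNat (\(κ : Nat). Nat) ((\(β : Nat). β) 0) (\(b : Nat). \(χ : Nat). χ) 0))
  ~> succ (elimNat (\(d : Nat). Nat) ((\(κ : Nat). κ) 0) (\(β : Nat). \(b : Nat). b) 0)
  ~> succ ((\(d : Nat). d) 0)
  ~> 1
inferred type:
  Nat


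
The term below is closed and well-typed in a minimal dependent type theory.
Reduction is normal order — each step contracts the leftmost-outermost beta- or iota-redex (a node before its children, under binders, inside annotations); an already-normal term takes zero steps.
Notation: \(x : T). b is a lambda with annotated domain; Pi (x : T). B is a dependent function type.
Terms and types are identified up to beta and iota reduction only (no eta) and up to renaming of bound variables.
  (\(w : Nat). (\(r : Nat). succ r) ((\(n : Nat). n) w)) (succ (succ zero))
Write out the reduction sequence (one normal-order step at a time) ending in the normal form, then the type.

reduction (normal order):
  (\(w : Nat). (\(r : Nat). succ r) ((\(n : Nat). n) w)) (succ (succ zero))
  ~> (\(w : Nat). succ w) ((\(r : Nat). r) (succ (succ zero)))
  ~> succ ((\(w : Nat). w) (succ (succ zero)))
  ~> succ (succ (succ zero))
the term's type:
  Nat


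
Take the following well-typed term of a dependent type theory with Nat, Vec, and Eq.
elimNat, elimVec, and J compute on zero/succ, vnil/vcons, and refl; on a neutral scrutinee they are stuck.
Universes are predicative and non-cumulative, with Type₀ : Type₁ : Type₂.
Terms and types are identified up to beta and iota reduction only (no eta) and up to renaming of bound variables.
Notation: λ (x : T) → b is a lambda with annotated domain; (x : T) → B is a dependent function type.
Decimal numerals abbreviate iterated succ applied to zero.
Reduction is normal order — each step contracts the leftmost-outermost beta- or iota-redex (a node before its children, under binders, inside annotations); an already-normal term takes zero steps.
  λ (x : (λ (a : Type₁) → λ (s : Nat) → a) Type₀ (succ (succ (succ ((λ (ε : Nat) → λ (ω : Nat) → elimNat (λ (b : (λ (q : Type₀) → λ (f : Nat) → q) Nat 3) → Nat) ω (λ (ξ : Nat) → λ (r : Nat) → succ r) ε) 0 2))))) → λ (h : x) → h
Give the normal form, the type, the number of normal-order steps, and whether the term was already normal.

normal form:
  λ (x : Type₀) → λ (a : x) → a
type:
  (x : Type₀) → (a : x) → x
steps to reach normal form (normal order): 2
already normal: no
first redex: a beta-redex


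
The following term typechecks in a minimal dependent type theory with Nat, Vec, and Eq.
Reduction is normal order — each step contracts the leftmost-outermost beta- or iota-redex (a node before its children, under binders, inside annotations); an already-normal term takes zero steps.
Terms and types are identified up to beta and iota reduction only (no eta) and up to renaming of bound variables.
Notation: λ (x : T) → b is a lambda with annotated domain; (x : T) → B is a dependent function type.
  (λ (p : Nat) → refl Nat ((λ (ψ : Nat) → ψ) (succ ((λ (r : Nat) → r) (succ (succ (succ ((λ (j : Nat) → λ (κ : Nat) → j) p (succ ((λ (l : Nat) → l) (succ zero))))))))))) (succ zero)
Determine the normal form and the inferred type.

reduced normal form:
  refl Nat (succ (succ (succ (succ (succ zero)))))
inferred type:
  Eq Nat (succ (succ (succ (succ (succ zero))))) (succ (succ (succ (succ (succ zero)))))
observation: normalization takes exactly 5 steps under the normal-order strategy.


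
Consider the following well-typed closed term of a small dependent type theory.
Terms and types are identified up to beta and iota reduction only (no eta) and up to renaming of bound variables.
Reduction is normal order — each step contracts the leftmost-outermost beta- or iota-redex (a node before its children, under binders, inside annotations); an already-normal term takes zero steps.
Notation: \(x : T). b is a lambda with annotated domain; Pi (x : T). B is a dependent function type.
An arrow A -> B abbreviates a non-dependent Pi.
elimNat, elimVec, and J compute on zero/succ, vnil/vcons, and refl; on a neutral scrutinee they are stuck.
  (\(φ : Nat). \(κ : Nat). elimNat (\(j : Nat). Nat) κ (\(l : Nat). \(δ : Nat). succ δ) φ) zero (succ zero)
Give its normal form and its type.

normal form:
  succ zero
inferred type:
  Nat


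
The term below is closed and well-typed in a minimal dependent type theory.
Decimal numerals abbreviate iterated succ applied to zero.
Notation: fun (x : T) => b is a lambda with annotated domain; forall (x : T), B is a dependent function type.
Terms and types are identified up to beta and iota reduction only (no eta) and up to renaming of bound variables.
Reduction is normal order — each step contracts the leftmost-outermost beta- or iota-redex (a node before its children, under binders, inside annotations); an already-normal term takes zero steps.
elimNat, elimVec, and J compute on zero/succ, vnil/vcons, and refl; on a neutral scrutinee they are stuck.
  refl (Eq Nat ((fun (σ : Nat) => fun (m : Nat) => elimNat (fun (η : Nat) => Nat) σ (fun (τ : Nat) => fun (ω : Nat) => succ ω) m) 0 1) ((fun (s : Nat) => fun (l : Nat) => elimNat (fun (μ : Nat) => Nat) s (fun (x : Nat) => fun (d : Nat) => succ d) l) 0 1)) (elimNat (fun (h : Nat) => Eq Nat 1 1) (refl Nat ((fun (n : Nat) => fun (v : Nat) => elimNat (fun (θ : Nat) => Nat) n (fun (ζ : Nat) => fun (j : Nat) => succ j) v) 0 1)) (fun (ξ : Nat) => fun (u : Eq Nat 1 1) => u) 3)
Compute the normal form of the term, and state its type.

resulting normal form:
  refl (Eq Nat 1 1) (refl Nat 1)
the term's type:
  Eq (Eq Nat 1 1) (refl Nat 1) (refl Nat 1)
observation: contracting a beta-redex first, the term normalizes in 28 steps.


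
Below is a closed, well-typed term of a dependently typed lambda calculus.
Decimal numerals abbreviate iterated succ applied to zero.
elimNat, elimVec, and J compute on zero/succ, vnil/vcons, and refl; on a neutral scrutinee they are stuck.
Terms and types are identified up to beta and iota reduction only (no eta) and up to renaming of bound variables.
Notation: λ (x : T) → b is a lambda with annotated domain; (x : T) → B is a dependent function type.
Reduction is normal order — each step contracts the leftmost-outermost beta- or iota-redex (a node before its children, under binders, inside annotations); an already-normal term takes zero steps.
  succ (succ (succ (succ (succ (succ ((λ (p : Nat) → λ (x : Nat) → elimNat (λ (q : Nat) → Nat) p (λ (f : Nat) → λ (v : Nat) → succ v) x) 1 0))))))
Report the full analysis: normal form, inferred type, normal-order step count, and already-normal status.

reduced normal form:
  7
inferred type:
  Nat
steps to reach normal form (normal order): 3
term was already normal: no
first redex: a beta-redex


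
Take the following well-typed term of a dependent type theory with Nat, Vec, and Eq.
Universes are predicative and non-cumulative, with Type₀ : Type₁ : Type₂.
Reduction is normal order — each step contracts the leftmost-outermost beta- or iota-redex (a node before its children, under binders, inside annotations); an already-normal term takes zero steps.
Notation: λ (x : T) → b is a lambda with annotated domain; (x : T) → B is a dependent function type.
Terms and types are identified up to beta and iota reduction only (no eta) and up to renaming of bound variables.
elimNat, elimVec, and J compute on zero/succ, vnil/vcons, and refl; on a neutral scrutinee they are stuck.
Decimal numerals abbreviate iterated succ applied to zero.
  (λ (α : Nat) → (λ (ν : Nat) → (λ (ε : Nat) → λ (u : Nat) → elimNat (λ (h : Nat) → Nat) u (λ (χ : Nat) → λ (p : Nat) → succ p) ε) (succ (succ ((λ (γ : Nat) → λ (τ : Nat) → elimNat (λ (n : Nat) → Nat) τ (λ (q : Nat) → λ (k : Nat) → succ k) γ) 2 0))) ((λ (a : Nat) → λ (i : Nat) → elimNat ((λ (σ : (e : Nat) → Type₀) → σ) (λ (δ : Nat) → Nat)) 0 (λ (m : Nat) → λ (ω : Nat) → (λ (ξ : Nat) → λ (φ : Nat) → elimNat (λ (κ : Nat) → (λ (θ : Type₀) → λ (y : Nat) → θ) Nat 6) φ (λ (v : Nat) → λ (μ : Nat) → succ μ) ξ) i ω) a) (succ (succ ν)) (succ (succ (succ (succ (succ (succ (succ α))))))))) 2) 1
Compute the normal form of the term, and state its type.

reduced normal form:
  36
the term's type:
  Nat


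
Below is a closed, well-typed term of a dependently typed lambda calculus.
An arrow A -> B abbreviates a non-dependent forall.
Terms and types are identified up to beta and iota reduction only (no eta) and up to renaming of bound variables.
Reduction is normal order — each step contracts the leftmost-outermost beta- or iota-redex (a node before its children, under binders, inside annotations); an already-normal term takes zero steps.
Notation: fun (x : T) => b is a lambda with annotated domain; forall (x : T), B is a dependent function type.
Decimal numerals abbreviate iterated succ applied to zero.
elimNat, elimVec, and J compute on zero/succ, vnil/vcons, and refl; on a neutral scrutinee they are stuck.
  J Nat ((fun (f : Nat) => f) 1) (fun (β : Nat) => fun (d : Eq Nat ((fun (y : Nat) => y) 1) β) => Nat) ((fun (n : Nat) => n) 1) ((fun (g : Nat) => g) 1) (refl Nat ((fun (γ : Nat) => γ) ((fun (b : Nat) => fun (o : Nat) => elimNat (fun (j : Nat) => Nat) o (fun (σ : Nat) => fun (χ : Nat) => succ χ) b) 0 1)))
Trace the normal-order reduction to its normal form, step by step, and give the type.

normal-order reduction:
  J Nat ((fun (f : Nat) => f) 1) (fun (β : Nat) => fun (d : Eq Nat ((fun (y : Nat) => y) 1) β) => Nat) ((fun (n : Nat) => n) 1) ((fun (g : Nat) => g) 1) (refl Nat ((fun (γ : Nat) => γ) ((fun (b : Nat) => fun (o : Nat) => elimNat (fun (j : Nat) => Nat) o (fun (σ : Nat) => fun (χ : Nat) => succ χ) b) 0 1)))
  ~> (fun (f : Nat) => f) 1
  ~> 1
type:
  Nat


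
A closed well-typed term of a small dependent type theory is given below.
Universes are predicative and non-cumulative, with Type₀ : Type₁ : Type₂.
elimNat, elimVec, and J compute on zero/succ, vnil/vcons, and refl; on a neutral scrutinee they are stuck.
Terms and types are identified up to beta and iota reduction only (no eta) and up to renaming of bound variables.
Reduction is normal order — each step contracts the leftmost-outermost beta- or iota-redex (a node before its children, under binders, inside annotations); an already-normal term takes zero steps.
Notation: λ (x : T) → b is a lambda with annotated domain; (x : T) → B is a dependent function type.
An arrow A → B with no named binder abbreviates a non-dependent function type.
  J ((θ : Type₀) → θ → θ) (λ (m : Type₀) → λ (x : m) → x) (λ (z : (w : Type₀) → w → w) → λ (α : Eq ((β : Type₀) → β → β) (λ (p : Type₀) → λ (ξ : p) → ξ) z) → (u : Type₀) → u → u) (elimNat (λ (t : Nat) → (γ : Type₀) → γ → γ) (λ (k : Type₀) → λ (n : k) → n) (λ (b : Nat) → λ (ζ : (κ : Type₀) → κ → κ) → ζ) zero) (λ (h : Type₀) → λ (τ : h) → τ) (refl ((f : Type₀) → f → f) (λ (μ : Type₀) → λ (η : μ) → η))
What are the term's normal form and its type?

resulting normal form:
  λ (θ : Type₀) → λ (m : θ) → m
type:
  (θ : Type₀) → θ → θ
observation: the term reaches its normal form after 2 normal-order steps.


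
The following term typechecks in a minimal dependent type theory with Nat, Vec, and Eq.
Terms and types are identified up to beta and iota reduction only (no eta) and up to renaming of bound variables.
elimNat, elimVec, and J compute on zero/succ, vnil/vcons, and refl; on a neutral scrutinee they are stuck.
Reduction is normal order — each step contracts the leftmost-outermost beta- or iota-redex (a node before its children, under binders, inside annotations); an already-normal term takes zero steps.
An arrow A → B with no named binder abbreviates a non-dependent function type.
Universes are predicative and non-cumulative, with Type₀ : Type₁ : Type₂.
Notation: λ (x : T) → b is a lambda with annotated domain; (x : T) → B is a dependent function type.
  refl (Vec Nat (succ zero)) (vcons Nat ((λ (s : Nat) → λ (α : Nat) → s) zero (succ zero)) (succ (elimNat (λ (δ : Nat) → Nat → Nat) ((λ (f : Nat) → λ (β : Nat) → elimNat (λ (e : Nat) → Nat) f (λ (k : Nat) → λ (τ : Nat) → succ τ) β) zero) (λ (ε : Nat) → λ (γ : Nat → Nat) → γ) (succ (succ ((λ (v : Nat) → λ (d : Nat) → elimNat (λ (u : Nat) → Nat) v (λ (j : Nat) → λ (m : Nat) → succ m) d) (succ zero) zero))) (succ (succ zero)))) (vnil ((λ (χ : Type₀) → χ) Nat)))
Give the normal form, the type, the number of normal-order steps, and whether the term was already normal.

resulting normal form:
  refl (Vec Nat (succ zero)) (vcons Nat zero (succ (succ (succ zero))) (vnil Nat))
type:
  Eq (Vec Nat (succ zero)) (vcons Nat zero (succ (succ (succ zero))) (vnil Nat)) (vcons Nat zero (succ (succ (succ zero))) (vnil Nat))
reduction steps (normal order): 25
already normal: no
first contracted redex: a beta-redex


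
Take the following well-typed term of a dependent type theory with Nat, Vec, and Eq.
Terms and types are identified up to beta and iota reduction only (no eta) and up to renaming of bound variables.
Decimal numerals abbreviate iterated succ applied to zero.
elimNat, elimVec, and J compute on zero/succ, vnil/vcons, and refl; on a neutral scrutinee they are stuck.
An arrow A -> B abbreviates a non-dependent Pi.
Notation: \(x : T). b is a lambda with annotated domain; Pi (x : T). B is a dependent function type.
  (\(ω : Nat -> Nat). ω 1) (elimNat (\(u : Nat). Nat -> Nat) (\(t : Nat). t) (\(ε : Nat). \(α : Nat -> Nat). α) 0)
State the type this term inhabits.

type:
  Nat


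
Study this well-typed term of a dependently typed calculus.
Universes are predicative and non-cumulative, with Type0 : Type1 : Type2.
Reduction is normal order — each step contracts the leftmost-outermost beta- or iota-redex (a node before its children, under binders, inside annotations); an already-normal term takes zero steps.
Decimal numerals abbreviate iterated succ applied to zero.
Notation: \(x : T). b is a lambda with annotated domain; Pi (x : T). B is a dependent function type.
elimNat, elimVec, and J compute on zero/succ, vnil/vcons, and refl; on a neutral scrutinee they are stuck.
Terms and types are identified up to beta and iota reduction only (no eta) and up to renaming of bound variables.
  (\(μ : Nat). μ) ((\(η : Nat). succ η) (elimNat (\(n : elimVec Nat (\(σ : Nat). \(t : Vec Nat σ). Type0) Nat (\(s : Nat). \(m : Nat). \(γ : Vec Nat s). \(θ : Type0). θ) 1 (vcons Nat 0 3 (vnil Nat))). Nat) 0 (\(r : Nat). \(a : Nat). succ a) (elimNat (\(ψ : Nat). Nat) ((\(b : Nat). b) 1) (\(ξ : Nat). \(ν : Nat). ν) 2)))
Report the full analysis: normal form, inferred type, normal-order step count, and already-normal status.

normal form:
  2
type:
  Nat
steps to reach normal form (normal order): 20
already normal: no
first contracted redex: a beta-redex


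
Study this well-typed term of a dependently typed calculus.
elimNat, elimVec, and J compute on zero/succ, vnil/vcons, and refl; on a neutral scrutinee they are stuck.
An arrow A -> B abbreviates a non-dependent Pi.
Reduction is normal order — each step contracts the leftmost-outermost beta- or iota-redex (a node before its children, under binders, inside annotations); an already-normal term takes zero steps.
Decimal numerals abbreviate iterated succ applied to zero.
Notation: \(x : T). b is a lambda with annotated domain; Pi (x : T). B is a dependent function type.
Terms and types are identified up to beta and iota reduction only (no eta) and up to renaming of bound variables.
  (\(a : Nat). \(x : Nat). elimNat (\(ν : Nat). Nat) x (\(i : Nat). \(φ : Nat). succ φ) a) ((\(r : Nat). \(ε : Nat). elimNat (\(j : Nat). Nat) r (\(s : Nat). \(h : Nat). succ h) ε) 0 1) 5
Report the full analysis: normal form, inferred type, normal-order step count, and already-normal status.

resulting normal form:
  6
the term's type:
  Nat
steps to reach normal form (normal order): 12
term was already normal: no
first contracted redex: a beta-redex


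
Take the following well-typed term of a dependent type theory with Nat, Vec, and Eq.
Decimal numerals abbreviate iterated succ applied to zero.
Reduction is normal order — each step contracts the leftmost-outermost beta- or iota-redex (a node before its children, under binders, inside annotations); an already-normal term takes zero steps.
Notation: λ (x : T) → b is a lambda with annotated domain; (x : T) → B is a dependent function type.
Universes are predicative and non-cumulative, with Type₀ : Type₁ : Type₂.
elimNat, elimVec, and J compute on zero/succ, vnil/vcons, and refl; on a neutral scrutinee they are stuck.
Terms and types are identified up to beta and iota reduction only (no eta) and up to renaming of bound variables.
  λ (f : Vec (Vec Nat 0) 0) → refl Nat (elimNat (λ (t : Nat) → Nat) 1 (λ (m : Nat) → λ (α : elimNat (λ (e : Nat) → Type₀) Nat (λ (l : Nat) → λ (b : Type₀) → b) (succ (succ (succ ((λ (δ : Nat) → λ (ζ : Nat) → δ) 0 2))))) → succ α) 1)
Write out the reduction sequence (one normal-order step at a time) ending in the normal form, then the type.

reduction (normal order):
  λ (f : Vec (Vec Nat 0) 0) → refl Nat (elimNat (λ (t : Nat) → Nat) 1 (λ (m : Nat) → λ (α : elimNat (λ (e : Nat) → Type₀) Nat (λ (l : Nat) → λ (b : Type₀) → b) (succ (succ (succ ((λ (δ : Nat) → λ (ζ : Nat) → δ) 0 2))))) → succ α) 1)
  ~> λ (f : Vec (Vec Nat 0) 0) → refl Nat ((λ (t : Nat) → λ (m : elimNat (λ (α : Nat) → Type₀) Nat (λ (e : Nat) → λ (l : Type₀) → l) (succ (succ (succ ((λ (b : Nat) → λ (δ : Nat) → b) 0 2))))) → succ m) 0 (elimNat (λ (ζ : Nat) → Nat) 1 (λ (p : Nat) → λ (κ : elimNat (λ (σ : Nat) → Type₀) Nat (λ (z : Nat) → λ (q : Type₀) → q) (succ (succ (succ ((λ (ω : Nat) → λ (o : Nat) → ω) 0 2))))) → succ κ) 0))
  ~> λ (f : Vec (Vec Nat 0) 0) → refl Nat ((λ (t : elimNat (λ (m : Nat) → Type₀) Nat (λ (α : Nat) → λ (e : Type₀) → e) (succ (succ (succ ((λ (l : Nat) → λ (b : Nat) → l) 0 2))))) → succ t) (elimNat (λ (δ : Nat) → Nat) 1 (λ (ζ : Nat) → λ (p : elimNat (λ (κ : Nat) → Type₀) Nat (λ (σ : Nat) → λ (z : Type₀) → z) (succ (succ (succ ((λ (q : Nat) → λ (ω : Nat) → q) 0 2))))) → succ p) 0))
  ~> λ (f : Vec (Vec Nat 0) 0) → refl Nat (succ (elimNat (λ (t : Nat) → Nat) 1 (λ (m : Nat) → λ (α : elimNat (λ (e : Nat) → Type₀) Nat (λ (l : Nat) → λ (b : Type₀) → b) (succ (succ (succ ((λ (δ : Nat) → λ (ζ : Nat) → δ) 0 2))))) → succ α) 0))
  ~> λ (f : Vec (Vec Nat 0) 0) → refl Nat 2
type:
  (f : Vec (Vec Nat 0) 0) → Eq Nat 2 2


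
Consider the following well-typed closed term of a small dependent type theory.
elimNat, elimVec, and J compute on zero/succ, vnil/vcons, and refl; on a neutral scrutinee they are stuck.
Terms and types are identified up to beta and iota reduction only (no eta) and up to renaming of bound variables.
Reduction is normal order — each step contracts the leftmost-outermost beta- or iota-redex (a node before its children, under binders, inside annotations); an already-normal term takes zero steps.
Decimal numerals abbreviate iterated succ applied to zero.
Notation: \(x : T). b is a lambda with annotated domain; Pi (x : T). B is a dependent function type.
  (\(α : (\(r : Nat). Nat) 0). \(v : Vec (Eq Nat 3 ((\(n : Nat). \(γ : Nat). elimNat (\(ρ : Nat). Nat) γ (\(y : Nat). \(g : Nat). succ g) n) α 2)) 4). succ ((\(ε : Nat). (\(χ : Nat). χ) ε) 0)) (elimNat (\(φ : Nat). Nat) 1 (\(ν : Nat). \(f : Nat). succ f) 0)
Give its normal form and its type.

resulting normal form:
  \(α : Vec (Eq Nat 3 3) 4). 1
inferred type:
  Pi (α : Vec (Eq Nat 3 3) 4). Nat


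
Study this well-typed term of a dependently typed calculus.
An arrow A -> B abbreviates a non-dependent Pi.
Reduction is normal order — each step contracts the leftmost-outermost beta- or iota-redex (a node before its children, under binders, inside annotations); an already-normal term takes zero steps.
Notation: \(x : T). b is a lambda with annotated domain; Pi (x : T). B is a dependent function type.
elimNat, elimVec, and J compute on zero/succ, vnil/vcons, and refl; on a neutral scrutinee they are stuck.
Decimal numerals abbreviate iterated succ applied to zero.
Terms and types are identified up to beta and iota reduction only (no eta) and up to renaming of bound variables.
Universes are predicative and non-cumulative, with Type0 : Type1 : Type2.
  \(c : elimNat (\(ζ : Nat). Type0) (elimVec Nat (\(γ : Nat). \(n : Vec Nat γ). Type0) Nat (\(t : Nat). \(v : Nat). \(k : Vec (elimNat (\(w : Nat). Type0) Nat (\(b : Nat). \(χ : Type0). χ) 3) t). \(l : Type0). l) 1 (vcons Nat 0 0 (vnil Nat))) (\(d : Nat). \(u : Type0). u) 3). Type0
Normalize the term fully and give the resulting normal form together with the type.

normal form:
  \(c : Nat). Type0
the term's type:
  Nat -> Type1


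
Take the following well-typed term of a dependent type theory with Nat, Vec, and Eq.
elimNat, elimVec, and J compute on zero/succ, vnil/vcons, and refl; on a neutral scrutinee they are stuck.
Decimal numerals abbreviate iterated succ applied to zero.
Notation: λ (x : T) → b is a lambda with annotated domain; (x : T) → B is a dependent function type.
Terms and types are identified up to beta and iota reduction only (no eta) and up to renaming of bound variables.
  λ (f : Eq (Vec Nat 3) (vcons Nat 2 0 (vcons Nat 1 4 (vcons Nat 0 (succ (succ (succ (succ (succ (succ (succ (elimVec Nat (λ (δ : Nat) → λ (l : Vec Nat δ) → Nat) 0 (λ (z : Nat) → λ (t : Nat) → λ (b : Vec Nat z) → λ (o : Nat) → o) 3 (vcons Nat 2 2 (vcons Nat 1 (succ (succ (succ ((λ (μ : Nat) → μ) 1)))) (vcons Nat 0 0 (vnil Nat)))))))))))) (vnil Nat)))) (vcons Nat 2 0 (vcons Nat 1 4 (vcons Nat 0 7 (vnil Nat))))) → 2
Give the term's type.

type:
  (f : Eq (Vec Nat 3) (vcons Nat 2 0 (vcons Nat 1 4 (vcons Nat 0 7 (vnil Nat)))) (vcons Nat 2 0 (vcons Nat 1 4 (vcons Nat 0 7 (vnil Nat))))) → Nat
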